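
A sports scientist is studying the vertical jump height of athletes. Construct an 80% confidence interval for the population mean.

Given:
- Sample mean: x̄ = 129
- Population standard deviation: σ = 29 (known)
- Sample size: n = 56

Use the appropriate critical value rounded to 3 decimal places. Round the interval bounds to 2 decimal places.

The population standard deviation σ is known, so use a z-interval (standard normal critical value).

For 80% confidence, z* = 1.282 (from standard normal table)

Standard error: SE = σ/√n = 29/√56 = 3.875288

Margin of error: E = z* × SE = 1.282 × 3.875288 = 4.9681

Z-interval: x̄ ± E = 129 ± 4.9681 = (124.0319, 133.9681)

Rounded to 2 decimal places:

(124.03, 133.97)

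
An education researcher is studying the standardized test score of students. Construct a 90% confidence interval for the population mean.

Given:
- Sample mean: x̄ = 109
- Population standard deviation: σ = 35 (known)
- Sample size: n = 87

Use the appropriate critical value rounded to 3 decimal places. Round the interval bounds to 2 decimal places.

The population standard deviation σ is known, so use a z-interval (standard normal critical value).

For 90% confidence, z* = 1.645 (from standard normal table)

Standard error: SE = σ/√n = 35/√87 = 3.752394

Margin of error: E = z* × SE = 1.645 × 3.752394 = 6.1727

Z-interval: x̄ ± E = 109 ± 6.1727 = (102.8273, 115.1727)

Rounded to 2 decimal places:

(102.83, 115.17)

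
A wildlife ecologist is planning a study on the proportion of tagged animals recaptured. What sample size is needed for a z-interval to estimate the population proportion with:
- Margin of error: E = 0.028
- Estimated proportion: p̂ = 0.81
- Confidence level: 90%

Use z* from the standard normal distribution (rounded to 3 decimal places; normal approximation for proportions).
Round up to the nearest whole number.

Using z* for proportion z-interval (normal approximation).

For 90% confidence, z* = 1.645 (from standard normal table)

Sample size formula for proportion z-interval: n = z*²p̂(1-p̂)/E²

n = 1.645² × 0.81 × 0.19 / 0.028²
  = 2.706025 × 0.1539 / 0.000784
  = 531.1955

Round up to the nearest whole number: n = 532

532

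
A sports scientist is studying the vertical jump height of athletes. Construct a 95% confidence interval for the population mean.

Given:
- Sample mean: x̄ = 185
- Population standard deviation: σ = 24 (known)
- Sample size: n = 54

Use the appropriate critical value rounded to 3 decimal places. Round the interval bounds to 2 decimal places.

The population standard deviation σ is known, so use a z-interval (standard normal critical value).

For 95% confidence, z* = 1.96 (from standard normal table)

Standard error: SE = σ/√n = 24/√54 = 3.265986

Margin of error: E = z* × SE = 1.96 × 3.265986 = 6.4013

Z-interval: x̄ ± E = 185 ± 6.4013 = (178.5987, 191.4013)

Rounded to 2 decimal places:

(178.60, 191.40)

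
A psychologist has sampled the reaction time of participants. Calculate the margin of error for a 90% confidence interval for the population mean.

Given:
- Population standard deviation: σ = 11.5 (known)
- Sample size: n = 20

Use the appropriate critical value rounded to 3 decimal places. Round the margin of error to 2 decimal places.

The population standard deviation σ is known, so use the z-interval margin of error formula.

For 90% confidence, z* = 1.645 (from standard normal table)

Margin of error formula for z-interval: E = z* × σ/√n

E = 1.645 × 11.5/√20
  = 1.645 × 2.571478
  = 4.2301

Rounded to 2 decimal places:

4.23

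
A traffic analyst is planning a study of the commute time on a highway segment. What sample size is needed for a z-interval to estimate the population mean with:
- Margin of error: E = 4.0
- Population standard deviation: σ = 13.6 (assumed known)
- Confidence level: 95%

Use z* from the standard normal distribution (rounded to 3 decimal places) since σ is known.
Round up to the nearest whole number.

Using z* since population σ is known (z-interval formula).

For 95% confidence, z* = 1.96 (from standard normal table)

Sample size formula for z-interval: n = (z*σ/E)²

n = (1.96 × 13.6 / 4.0)²
  = (6.664000)²
  = 44.4089

Round up to the nearest whole number: n = 45

45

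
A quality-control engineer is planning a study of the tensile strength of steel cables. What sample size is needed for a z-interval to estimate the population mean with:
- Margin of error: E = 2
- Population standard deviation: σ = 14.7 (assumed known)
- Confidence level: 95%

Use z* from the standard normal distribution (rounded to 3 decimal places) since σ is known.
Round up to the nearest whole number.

Using z* since population σ is known (z-interval formula).

For 95% confidence, z* = 1.96 (from standard normal table)

Sample size formula for z-interval: n = (z*σ/E)²

n = (1.96 × 14.7 / 2)²
  = (14.406000)²
  = 207.5328

Round up to the nearest whole number: n = 208

208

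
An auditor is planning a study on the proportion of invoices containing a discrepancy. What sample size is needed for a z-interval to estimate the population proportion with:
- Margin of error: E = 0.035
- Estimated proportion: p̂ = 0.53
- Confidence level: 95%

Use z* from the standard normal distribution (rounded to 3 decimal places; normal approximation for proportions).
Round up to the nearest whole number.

Using z* for proportion z-interval (normal approximation).

For 95% confidence, z* = 1.96 (from standard normal table)

Sample size formula for proportion z-interval: n = z*²p̂(1-p̂)/E²

n = 1.96² × 0.53 × 0.47 / 0.035²
  = 3.8416 × 0.2491 / 0.001225
  = 781.1776

Round up to the nearest whole number: n = 782

782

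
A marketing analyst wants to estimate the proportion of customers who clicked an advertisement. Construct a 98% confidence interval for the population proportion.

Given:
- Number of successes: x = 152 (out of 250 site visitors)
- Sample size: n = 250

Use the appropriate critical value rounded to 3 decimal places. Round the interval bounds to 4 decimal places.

Sample proportion: p̂ = 152/250 = 0.608000

Check conditions for normal approximation:
  np̂ = 152 ≥ 10 ✓
  n(1-p̂) = 98 ≥ 10 ✓

The sample is large enough, so use a z-interval (normal approximation) for the proportion.

For 98% confidence, z* = 2.326 (from standard normal table)

Standard error: SE = √(p̂(1-p̂)/n) = √(0.608000×0.392000/250) = 0.03087627

Margin of error: E = z* × SE = 2.326 × 0.03087627 = 0.071818

Z-interval: p̂ ± E = 0.608000 ± 0.071818 = (0.536182, 0.679818)

Rounded to 4 decimal places:

(0.5362, 0.6798)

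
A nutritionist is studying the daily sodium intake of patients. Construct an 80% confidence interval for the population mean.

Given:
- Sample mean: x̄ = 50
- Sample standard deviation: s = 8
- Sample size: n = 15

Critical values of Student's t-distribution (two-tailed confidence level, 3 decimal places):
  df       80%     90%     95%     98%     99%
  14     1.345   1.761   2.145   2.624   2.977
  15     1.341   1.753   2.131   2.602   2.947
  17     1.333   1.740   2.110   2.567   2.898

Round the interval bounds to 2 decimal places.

The population standard deviation σ is unknown (only the sample standard deviation s is given), so use a t-interval with df = n - 1 = 15 - 1 = 14.

For 80% confidence with df = 14, t* = 1.345 (from t-table)

Standard error: SE = s/√n = 8/√15 = 2.065591

Margin of error: E = t* × SE = 1.345 × 2.065591 = 2.7782

T-interval: x̄ ± E = 50 ± 2.7782 = (47.2218, 52.7782)

Rounded to 2 decimal places:

(47.22, 52.78)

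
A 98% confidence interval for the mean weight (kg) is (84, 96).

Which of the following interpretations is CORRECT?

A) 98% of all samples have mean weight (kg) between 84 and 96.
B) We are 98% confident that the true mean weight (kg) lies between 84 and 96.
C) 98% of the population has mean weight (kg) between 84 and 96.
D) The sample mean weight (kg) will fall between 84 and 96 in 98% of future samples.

A confidence interval represents our confidence in the procedure, not a probability statement about the parameter.

Key concept: If we repeated this sampling process many times and computed a 98% CI each time, about 98% of those intervals would contain the true population parameter.

For this specific interval (84, 96):
- Midpoint (point estimate): 90
- Margin of error: 6

The correct interpretation is the one stating confidence that the true parameter lies in the interval — option B.

B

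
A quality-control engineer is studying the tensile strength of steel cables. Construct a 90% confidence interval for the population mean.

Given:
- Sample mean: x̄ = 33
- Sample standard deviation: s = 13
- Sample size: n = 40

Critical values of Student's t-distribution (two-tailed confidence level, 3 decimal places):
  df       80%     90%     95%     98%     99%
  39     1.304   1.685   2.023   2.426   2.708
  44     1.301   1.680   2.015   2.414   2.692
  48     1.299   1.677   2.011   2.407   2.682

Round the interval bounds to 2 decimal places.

The population standard deviation σ is unknown (only the sample standard deviation s is given), so use a t-interval with df = n - 1 = 40 - 1 = 39.

For 90% confidence with df = 39, t* = 1.685 (from t-table)

Standard error: SE = s/√n = 13/√40 = 2.055480

Margin of error: E = t* × SE = 1.685 × 2.055480 = 3.4635

T-interval: x̄ ± E = 33 ± 3.4635 = (29.5365, 36.4635)

Rounded to 2 decimal places:

(29.54, 36.46)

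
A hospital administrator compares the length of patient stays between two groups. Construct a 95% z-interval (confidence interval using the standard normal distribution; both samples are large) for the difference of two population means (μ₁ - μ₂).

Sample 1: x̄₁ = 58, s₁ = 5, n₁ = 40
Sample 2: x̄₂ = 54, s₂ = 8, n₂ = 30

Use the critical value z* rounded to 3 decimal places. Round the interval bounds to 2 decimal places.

Both samples are large (n₁ = 40 ≥ 30, n₂ = 30 ≥ 30), so a z-interval for the difference of means applies.

Point estimate: x̄₁ - x̄₂ = 58 - 54 = 4

Standard error: SE = √(s₁²/n₁ + s₂²/n₂)
= √(5²/40 + 8²/30)
= √(0.625000 + 2.133333)
= 1.660823

For 95% confidence, z* = 1.96 (from standard normal table)
Margin of error: E = z* × SE = 1.96 × 1.660823 = 3.2552

Z-interval: (x̄₁ - x̄₂) ± E = 4 ± 3.2552 = (0.7448, 7.2552)

Rounded to 2 decimal places:

(0.74, 7.26)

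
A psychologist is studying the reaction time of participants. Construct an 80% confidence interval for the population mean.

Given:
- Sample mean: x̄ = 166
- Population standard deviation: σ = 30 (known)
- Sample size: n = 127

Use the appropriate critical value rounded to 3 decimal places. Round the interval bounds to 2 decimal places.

The population standard deviation σ is known, so use a z-interval (standard normal critical value).

For 80% confidence, z* = 1.282 (from standard normal table)

Standard error: SE = σ/√n = 30/√127 = 2.662070

Margin of error: E = z* × SE = 1.282 × 2.662070 = 3.4128

Z-interval: x̄ ± E = 166 ± 3.4128 = (162.5872, 169.4128)

Rounded to 2 decimal places:

(162.59, 169.41)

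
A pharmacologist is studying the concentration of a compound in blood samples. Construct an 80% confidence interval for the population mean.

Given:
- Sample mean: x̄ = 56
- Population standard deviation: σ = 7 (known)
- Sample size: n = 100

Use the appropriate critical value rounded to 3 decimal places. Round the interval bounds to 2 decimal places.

The population standard deviation σ is known, so use a z-interval (standard normal critical value).

For 80% confidence, z* = 1.282 (from standard normal table)

Standard error: SE = σ/√n = 7/√100 = 0.700000

Margin of error: E = z* × SE = 1.282 × 0.700000 = 0.8974

Z-interval: x̄ ± E = 56 ± 0.8974 = (55.1026, 56.8974)

Rounded to 2 decimal places:

(55.10, 56.90)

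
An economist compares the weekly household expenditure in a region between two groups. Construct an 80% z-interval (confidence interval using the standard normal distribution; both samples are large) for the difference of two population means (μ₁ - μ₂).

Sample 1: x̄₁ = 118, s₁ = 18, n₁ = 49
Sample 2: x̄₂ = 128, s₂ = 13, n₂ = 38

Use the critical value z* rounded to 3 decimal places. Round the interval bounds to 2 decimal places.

Both samples are large (n₁ = 49 ≥ 30, n₂ = 38 ≥ 30), so a z-interval for the difference of means applies.

Point estimate: x̄₁ - x̄₂ = 118 - 128 = -10

Standard error: SE = √(s₁²/n₁ + s₂²/n₂)
= √(18²/49 + 13²/38)
= √(6.612245 + 4.447368)
= 3.325600

For 80% confidence, z* = 1.282 (from standard normal table)
Margin of error: E = z* × SE = 1.282 × 3.325600 = 4.2634

Z-interval: (x̄₁ - x̄₂) ± E = -10 ± 4.2634 = (-14.2634, -5.7366)

Rounded to 2 decimal places:

(-14.26, -5.74)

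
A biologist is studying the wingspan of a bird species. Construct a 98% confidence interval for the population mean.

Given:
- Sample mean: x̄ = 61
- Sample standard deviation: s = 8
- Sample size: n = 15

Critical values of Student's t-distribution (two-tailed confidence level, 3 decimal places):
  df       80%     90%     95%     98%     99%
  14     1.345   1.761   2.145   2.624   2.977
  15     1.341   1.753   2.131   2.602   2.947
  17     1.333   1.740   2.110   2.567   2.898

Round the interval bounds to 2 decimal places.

The population standard deviation σ is unknown (only the sample standard deviation s is given), so use a t-interval with df = n - 1 = 15 - 1 = 14.

For 98% confidence with df = 14, t* = 2.624 (from t-table)

Standard error: SE = s/√n = 8/√15 = 2.065591

Margin of error: E = t* × SE = 2.624 × 2.065591 = 5.4201

T-interval: x̄ ± E = 61 ± 5.4201 = (55.5799, 66.4201)

Rounded to 2 decimal places:

(55.58, 66.42)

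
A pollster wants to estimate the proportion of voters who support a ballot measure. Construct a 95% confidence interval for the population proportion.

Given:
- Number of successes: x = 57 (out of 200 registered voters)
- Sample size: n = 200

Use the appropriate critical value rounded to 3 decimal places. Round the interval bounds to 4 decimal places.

Sample proportion: p̂ = 57/200 = 0.285000

Check conditions for normal approximation:
  np̂ = 57 ≥ 10 ✓
  n(1-p̂) = 143 ≥ 10 ✓

The sample is large enough, so use a z-interval (normal approximation) for the proportion.

For 95% confidence, z* = 1.96 (from standard normal table)

Standard error: SE = √(p̂(1-p̂)/n) = √(0.285000×0.715000/200) = 0.03191982

Margin of error: E = z* × SE = 1.96 × 0.03191982 = 0.062563

Z-interval: p̂ ± E = 0.285000 ± 0.062563 = (0.222437, 0.347563)

Rounded to 4 decimal places:

(0.2224, 0.3476)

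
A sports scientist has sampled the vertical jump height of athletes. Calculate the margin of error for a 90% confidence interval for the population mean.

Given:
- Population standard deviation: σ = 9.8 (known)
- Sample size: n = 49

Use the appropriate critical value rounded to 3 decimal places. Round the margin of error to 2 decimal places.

The population standard deviation σ is known, so use the z-interval margin of error formula.

For 90% confidence, z* = 1.645 (from standard normal table)

Margin of error formula for z-interval: E = z* × σ/√n

E = 1.645 × 9.8/√49
  = 1.645 × 1.400000
  = 2.3030

Rounded to 2 decimal places:

2.30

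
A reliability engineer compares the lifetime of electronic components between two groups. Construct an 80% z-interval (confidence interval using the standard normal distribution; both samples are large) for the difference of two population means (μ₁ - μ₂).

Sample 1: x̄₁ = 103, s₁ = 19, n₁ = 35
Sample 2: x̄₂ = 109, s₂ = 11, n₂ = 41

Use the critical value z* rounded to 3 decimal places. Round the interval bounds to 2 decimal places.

Both samples are large (n₁ = 35 ≥ 30, n₂ = 41 ≥ 30), so a z-interval for the difference of means applies.

Point estimate: x̄₁ - x̄₂ = 103 - 109 = -6

Standard error: SE = √(s₁²/n₁ + s₂²/n₂)
= √(19²/35 + 11²/41)
= √(10.314286 + 2.951220)
= 3.642184

For 80% confidence, z* = 1.282 (from standard normal table)
Margin of error: E = z* × SE = 1.282 × 3.642184 = 4.6693

Z-interval: (x̄₁ - x̄₂) ± E = -6 ± 4.6693 = (-10.6693, -1.3307)

Rounded to 2 decimal places:

(-10.67, -1.33)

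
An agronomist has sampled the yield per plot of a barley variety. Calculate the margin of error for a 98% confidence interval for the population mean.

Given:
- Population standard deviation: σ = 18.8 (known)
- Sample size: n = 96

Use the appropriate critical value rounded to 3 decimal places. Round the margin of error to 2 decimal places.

The population standard deviation σ is known, so use the z-interval margin of error formula.

For 98% confidence, z* = 2.326 (from standard normal table)

Margin of error formula for z-interval: E = z* × σ/√n

E = 2.326 × 18.8/√96
  = 2.326 × 1.918767
  = 4.4631

Rounded to 2 decimal places:

4.46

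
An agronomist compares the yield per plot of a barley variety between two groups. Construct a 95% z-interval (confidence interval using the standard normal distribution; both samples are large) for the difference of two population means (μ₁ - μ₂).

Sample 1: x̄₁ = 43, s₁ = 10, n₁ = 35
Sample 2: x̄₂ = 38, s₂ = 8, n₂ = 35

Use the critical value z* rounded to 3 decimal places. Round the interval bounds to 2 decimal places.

Both samples are large (n₁ = 35 ≥ 30, n₂ = 35 ≥ 30), so a z-interval for the difference of means applies.

Point estimate: x̄₁ - x̄₂ = 43 - 38 = 5

Standard error: SE = √(s₁²/n₁ + s₂²/n₂)
= √(10²/35 + 8²/35)
= √(2.857143 + 1.828571)
= 2.164651

For 95% confidence, z* = 1.96 (from standard normal table)
Margin of error: E = z* × SE = 1.96 × 2.164651 = 4.2427

Z-interval: (x̄₁ - x̄₂) ± E = 5 ± 4.2427 = (0.7573, 9.2427)

Rounded to 2 decimal places:

(0.76, 9.24)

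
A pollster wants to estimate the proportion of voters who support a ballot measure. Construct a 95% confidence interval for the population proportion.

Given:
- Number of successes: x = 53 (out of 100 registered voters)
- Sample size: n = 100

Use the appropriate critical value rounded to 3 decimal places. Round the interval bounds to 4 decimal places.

Sample proportion: p̂ = 53/100 = 0.530000

Check conditions for normal approximation:
  np̂ = 53 ≥ 10 ✓
  n(1-p̂) = 47 ≥ 10 ✓

The sample is large enough, so use a z-interval (normal approximation) for the proportion.

For 95% confidence, z* = 1.96 (from standard normal table)

Standard error: SE = √(p̂(1-p̂)/n) = √(0.530000×0.470000/100) = 0.04990992

Margin of error: E = z* × SE = 1.96 × 0.04990992 = 0.097823

Z-interval: p̂ ± E = 0.530000 ± 0.097823 = (0.432177, 0.627823)

Rounded to 4 decimal places:

(0.4322, 0.6278)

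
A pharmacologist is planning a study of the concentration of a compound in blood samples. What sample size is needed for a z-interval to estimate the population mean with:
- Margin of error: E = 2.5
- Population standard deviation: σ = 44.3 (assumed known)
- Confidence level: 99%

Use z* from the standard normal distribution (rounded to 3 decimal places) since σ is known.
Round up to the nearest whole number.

Using z* since population σ is known (z-interval formula).

For 99% confidence, z* = 2.576 (from standard normal table)

Sample size formula for z-interval: n = (z*σ/E)²

n = (2.576 × 44.3 / 2.5)²
  = (45.646720)²
  = 2083.6230

Round up to the nearest whole number: n = 2084

2084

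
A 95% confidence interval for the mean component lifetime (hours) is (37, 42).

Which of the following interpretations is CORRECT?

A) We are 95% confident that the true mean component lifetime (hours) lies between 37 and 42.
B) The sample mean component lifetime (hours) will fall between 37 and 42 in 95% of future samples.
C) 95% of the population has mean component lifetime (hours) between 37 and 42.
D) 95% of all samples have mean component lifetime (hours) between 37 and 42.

A confidence interval represents our confidence in the procedure, not a probability statement about the parameter.

Key concept: If we repeated this sampling process many times and computed a 95% CI each time, about 95% of those intervals would contain the true population parameter.

For this specific interval (37, 42):
- Midpoint (point estimate): 39.5
- Margin of error: 2.5

The correct interpretation is the one stating confidence that the true parameter lies in the interval — option A.

A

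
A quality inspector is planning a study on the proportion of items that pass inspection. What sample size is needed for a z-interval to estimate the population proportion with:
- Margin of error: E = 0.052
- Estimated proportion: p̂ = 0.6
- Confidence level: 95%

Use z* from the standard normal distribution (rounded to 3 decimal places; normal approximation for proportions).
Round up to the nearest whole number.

Using z* for proportion z-interval (normal approximation).

For 95% confidence, z* = 1.96 (from standard normal table)

Sample size formula for proportion z-interval: n = z*²p̂(1-p̂)/E²

n = 1.96² × 0.6 × 0.4 / 0.052²
  = 3.8416 × 0.24 / 0.002704
  = 340.9704

Round up to the nearest whole number: n = 341

341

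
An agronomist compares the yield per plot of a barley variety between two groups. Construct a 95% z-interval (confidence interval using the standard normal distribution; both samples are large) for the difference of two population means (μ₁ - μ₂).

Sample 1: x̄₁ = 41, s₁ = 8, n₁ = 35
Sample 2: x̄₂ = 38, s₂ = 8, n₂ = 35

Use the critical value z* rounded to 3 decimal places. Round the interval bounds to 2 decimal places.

Both samples are large (n₁ = 35 ≥ 30, n₂ = 35 ≥ 30), so a z-interval for the difference of means applies.

Point estimate: x̄₁ - x̄₂ = 41 - 38 = 3

Standard error: SE = √(s₁²/n₁ + s₂²/n₂)
= √(8²/35 + 8²/35)
= √(1.828571 + 1.828571)
= 1.912366

For 95% confidence, z* = 1.96 (from standard normal table)
Margin of error: E = z* × SE = 1.96 × 1.912366 = 3.7482

Z-interval: (x̄₁ - x̄₂) ± E = 3 ± 3.7482 = (-0.7482, 6.7482)

Rounded to 2 decimal places:

(-0.75, 6.75)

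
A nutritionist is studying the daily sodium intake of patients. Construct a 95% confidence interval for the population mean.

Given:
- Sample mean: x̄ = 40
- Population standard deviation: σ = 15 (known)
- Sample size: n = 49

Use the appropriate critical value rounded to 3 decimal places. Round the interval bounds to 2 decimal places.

The population standard deviation σ is known, so use a z-interval (standard normal critical value).

For 95% confidence, z* = 1.96 (from standard normal table)

Standard error: SE = σ/√n = 15/√49 = 2.142857

Margin of error: E = z* × SE = 1.96 × 2.142857 = 4.2000

Z-interval: x̄ ± E = 40 ± 4.2000 = (35.8000, 44.2000)

Rounded to 2 decimal places:

(35.80, 44.20)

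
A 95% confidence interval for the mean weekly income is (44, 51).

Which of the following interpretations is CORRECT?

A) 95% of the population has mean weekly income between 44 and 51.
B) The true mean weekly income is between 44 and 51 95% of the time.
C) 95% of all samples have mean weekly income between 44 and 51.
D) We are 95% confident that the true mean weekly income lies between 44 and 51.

A confidence interval represents our confidence in the procedure, not a probability statement about the parameter.

Key concept: If we repeated this sampling process many times and computed a 95% CI each time, about 95% of those intervals would contain the true population parameter.

For this specific interval (44, 51):
- Midpoint (point estimate): 47.5
- Margin of error: 3.5

The correct interpretation is the one stating confidence that the true parameter lies in the interval — option D.

D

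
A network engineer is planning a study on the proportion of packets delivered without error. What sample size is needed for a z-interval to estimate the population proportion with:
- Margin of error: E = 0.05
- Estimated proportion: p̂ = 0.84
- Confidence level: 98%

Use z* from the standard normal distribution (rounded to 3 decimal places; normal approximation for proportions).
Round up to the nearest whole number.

Using z* for proportion z-interval (normal approximation).

For 98% confidence, z* = 2.326 (from standard normal table)

Sample size formula for proportion z-interval: n = z*²p̂(1-p̂)/E²

n = 2.326² × 0.84 × 0.16 / 0.05²
  = 5.410276 × 0.1344 / 0.0025
  = 290.8564

Round up to the nearest whole number: n = 291

291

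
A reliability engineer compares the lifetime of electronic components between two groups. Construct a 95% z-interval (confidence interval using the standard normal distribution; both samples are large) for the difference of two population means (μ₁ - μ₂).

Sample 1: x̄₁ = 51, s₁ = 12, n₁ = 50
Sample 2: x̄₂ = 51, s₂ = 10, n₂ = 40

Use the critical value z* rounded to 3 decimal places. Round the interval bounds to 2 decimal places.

Both samples are large (n₁ = 50 ≥ 30, n₂ = 40 ≥ 30), so a z-interval for the difference of means applies.

Point estimate: x̄₁ - x̄₂ = 51 - 51 = 0

Standard error: SE = √(s₁²/n₁ + s₂²/n₂)
= √(12²/50 + 10²/40)
= √(2.880000 + 2.500000)
= 2.319483

For 95% confidence, z* = 1.96 (from standard normal table)
Margin of error: E = z* × SE = 1.96 × 2.319483 = 4.5462

Z-interval: (x̄₁ - x̄₂) ± E = 0 ± 4.5462 = (-4.5462, 4.5462)

Rounded to 2 decimal places:

(-4.55, 4.55)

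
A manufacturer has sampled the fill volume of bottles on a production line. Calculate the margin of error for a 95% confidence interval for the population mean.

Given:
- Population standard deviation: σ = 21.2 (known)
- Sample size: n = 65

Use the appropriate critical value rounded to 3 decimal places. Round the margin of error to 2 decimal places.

The population standard deviation σ is known, so use the z-interval margin of error formula.

For 95% confidence, z* = 1.96 (from standard normal table)

Margin of error formula for z-interval: E = z* × σ/√n

E = 1.96 × 21.2/√65
  = 1.96 × 2.629536
  = 5.1539

Rounded to 2 decimal places:

5.15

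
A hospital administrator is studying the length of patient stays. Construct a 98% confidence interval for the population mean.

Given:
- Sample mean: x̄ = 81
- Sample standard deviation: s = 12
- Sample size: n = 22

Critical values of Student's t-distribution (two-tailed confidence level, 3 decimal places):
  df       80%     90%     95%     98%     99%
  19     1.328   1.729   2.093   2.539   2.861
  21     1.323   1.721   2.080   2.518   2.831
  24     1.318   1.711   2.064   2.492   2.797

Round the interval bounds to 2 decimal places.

The population standard deviation σ is unknown (only the sample standard deviation s is given), so use a t-interval with df = n - 1 = 22 - 1 = 21.

For 98% confidence with df = 21, t* = 2.518 (from t-table)

Standard error: SE = s/√n = 12/√22 = 2.558409

Margin of error: E = t* × SE = 2.518 × 2.558409 = 6.4421

T-interval: x̄ ± E = 81 ± 6.4421 = (74.5579, 87.4421)

Rounded to 2 decimal places:

(74.56, 87.44)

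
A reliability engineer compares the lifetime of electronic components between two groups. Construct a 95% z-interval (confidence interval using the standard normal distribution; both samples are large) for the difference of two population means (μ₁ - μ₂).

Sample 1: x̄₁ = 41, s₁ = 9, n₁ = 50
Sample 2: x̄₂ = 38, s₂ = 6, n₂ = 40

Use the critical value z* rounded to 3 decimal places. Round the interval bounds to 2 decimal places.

Both samples are large (n₁ = 50 ≥ 30, n₂ = 40 ≥ 30), so a z-interval for the difference of means applies.

Point estimate: x̄₁ - x̄₂ = 41 - 38 = 3

Standard error: SE = √(s₁²/n₁ + s₂²/n₂)
= √(9²/50 + 6²/40)
= √(1.620000 + 0.900000)
= 1.587451

For 95% confidence, z* = 1.96 (from standard normal table)
Margin of error: E = z* × SE = 1.96 × 1.587451 = 3.1114

Z-interval: (x̄₁ - x̄₂) ± E = 3 ± 3.1114 = (-0.1114, 6.1114)

Rounded to 2 decimal places:

(-0.11, 6.11)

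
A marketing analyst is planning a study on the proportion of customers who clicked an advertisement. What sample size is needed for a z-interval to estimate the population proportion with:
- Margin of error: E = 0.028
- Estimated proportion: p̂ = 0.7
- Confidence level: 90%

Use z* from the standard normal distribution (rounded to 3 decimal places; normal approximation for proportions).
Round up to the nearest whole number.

Using z* for proportion z-interval (normal approximation).

For 90% confidence, z* = 1.645 (from standard normal table)

Sample size formula for proportion z-interval: n = z*²p̂(1-p̂)/E²

n = 1.645² × 0.7 × 0.3 / 0.028²
  = 2.706025 × 0.21 / 0.000784
  = 724.8281

Round up to the nearest whole number: n = 725

725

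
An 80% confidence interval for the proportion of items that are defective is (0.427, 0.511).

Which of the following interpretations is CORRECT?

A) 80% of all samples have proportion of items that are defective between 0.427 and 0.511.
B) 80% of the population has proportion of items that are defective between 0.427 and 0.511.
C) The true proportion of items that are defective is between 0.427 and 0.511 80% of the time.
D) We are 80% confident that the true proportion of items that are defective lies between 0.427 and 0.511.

A confidence interval represents our confidence in the procedure, not a probability statement about the parameter.

Key concept: If we repeated this sampling process many times and computed an 80% CI each time, about 80% of those intervals would contain the true population parameter.

For this specific interval (0.427, 0.511):
- Midpoint (point estimate): 0.469
- Margin of error: 0.042

The correct interpretation is the one stating confidence that the true parameter lies in the interval — option D.

D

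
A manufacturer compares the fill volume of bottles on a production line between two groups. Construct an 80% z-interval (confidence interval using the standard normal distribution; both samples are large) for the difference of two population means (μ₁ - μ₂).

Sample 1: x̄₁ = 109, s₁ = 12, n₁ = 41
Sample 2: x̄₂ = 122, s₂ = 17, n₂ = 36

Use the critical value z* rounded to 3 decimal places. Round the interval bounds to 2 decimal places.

Both samples are large (n₁ = 41 ≥ 30, n₂ = 36 ≥ 30), so a z-interval for the difference of means applies.

Point estimate: x̄₁ - x̄₂ = 109 - 122 = -13

Standard error: SE = √(s₁²/n₁ + s₂²/n₂)
= √(12²/41 + 17²/36)
= √(3.5121951 + 8.0277778)
= 3.3970536

For 80% confidence, z* = 1.282 (from standard normal table)
Margin of error: E = z* × SE = 1.282 × 3.3970536 = 4.35502

Z-interval: (x̄₁ - x̄₂) ± E = -13 ± 4.35502 = (-17.35502, -8.64498)

Rounded to 2 decimal places:

(-17.36, -8.64)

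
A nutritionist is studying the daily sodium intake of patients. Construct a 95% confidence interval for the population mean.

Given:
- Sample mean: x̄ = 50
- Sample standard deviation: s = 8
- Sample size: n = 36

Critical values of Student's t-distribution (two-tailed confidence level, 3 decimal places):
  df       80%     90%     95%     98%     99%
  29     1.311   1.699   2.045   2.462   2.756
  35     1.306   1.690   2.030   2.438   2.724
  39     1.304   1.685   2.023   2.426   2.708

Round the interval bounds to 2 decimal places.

The population standard deviation σ is unknown (only the sample standard deviation s is given), so use a t-interval with df = n - 1 = 36 - 1 = 35.

For 95% confidence with df = 35, t* = 2.030 (from t-table)

Standard error: SE = s/√n = 8/√36 = 1.333333

Margin of error: E = t* × SE = 2.030 × 1.333333 = 2.7067

T-interval: x̄ ± E = 50 ± 2.7067 = (47.2933, 52.7067)

Rounded to 2 decimal places:

(47.29, 52.71)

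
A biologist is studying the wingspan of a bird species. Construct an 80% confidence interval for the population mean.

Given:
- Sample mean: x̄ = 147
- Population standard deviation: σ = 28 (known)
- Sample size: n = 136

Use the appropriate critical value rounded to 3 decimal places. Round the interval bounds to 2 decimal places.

The population standard deviation σ is known, so use a z-interval (standard normal critical value).

For 80% confidence, z* = 1.282 (from standard normal table)

Standard error: SE = σ/√n = 28/√136 = 2.400980

Margin of error: E = z* × SE = 1.282 × 2.400980 = 3.0781

Z-interval: x̄ ± E = 147 ± 3.0781 = (143.9219, 150.0781)

Rounded to 2 decimal places:

(143.92, 150.08)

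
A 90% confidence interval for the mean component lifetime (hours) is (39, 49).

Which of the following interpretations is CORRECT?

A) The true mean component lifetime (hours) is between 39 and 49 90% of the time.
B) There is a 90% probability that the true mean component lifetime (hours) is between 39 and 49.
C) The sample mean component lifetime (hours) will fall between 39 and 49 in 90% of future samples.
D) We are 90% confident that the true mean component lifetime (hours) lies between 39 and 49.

A confidence interval represents our confidence in the procedure, not a probability statement about the parameter.

Key concept: If we repeated this sampling process many times and computed a 90% CI each time, about 90% of those intervals would contain the true population parameter.

For this specific interval (39, 49):
- Midpoint (point estimate): 44
- Margin of error: 5

The correct interpretation is the one stating confidence that the true parameter lies in the interval — option D.

D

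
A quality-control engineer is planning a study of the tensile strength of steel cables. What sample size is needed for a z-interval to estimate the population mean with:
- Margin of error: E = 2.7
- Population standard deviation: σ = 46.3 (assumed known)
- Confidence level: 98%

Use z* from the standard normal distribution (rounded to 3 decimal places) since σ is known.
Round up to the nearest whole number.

Using z* since population σ is known (z-interval formula).

For 98% confidence, z* = 2.326 (from standard normal table)

Sample size formula for z-interval: n = (z*σ/E)²

n = (2.326 × 46.3 / 2.7)²
  = (39.886593)²
  = 1590.9403

Round up to the nearest whole number: n = 1591

1591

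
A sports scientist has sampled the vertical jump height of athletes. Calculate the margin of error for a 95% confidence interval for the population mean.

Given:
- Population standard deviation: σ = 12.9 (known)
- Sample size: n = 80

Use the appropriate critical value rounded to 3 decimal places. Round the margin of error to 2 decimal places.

The population standard deviation σ is known, so use the z-interval margin of error formula.

For 95% confidence, z* = 1.96 (from standard normal table)

Margin of error formula for z-interval: E = z* × σ/√n

E = 1.96 × 12.9/√80
  = 1.96 × 1.442264
  = 2.8268

Rounded to 2 decimal places:

2.83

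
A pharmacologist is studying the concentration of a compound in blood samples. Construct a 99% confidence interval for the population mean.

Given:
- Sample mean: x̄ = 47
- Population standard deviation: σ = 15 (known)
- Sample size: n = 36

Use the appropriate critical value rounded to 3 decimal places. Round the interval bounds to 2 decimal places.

The population standard deviation σ is known, so use a z-interval (standard normal critical value).

For 99% confidence, z* = 2.576 (from standard normal table)

Standard error: SE = σ/√n = 15/√36 = 2.500000

Margin of error: E = z* × SE = 2.576 × 2.500000 = 6.4400

Z-interval: x̄ ± E = 47 ± 6.4400 = (40.5600, 53.4400)

Rounded to 2 decimal places:

(40.56, 53.44)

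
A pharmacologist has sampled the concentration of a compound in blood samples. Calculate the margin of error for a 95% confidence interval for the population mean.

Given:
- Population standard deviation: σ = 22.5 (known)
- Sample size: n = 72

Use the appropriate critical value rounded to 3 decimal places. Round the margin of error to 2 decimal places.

The population standard deviation σ is known, so use the z-interval margin of error formula.

For 95% confidence, z* = 1.96 (from standard normal table)

Margin of error formula for z-interval: E = z* × σ/√n

E = 1.96 × 22.5/√72
  = 1.96 × 2.651650
  = 5.1972

Rounded to 2 decimal places:

5.20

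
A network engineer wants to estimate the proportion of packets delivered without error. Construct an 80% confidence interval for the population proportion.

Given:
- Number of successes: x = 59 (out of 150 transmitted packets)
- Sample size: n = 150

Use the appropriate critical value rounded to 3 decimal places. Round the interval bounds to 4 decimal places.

Sample proportion: p̂ = 59/150 = 0.393333

Check conditions for normal approximation:
  np̂ = 59 ≥ 10 ✓
  n(1-p̂) = 91 ≥ 10 ✓

The sample is large enough, so use a z-interval (normal approximation) for the proportion.

For 80% confidence, z* = 1.282 (from standard normal table)

Standard error: SE = √(p̂(1-p̂)/n) = √(0.393333×0.606667/150) = 0.03988502

Margin of error: E = z* × SE = 1.282 × 0.03988502 = 0.051133

Z-interval: p̂ ± E = 0.393333 ± 0.051133 = (0.342201, 0.444466)

Rounded to 4 decimal places:

(0.3422, 0.4445)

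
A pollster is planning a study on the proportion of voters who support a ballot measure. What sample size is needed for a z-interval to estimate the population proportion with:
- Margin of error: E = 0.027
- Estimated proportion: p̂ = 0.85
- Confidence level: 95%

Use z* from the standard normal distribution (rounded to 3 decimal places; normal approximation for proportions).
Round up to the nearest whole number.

Using z* for proportion z-interval (normal approximation).

For 95% confidence, z* = 1.96 (from standard normal table)

Sample size formula for proportion z-interval: n = z*²p̂(1-p̂)/E²

n = 1.96² × 0.85 × 0.15 / 0.027²
  = 3.8416 × 0.1275 / 0.000729
  = 671.8848

Round up to the nearest whole number: n = 672

672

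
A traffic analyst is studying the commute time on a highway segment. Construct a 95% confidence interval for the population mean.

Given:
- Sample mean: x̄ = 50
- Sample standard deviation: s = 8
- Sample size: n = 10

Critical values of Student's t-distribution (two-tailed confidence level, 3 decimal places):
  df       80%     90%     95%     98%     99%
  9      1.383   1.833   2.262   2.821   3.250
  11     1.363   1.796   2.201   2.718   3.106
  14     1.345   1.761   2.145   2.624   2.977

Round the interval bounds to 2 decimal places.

The population standard deviation σ is unknown (only the sample standard deviation s is given), so use a t-interval with df = n - 1 = 10 - 1 = 9.

For 95% confidence with df = 9, t* = 2.262 (from t-table)

Standard error: SE = s/√n = 8/√10 = 2.529822

Margin of error: E = t* × SE = 2.262 × 2.529822 = 5.7225

T-interval: x̄ ± E = 50 ± 5.7225 = (44.2775, 55.7225)

Rounded to 2 decimal places:

(44.28, 55.72)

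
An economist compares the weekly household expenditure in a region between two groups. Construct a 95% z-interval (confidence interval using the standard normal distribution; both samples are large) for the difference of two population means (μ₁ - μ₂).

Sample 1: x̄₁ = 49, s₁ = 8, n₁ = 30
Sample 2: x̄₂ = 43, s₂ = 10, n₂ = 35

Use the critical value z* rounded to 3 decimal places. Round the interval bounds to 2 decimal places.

Both samples are large (n₁ = 30 ≥ 30, n₂ = 35 ≥ 30), so a z-interval for the difference of means applies.

Point estimate: x̄₁ - x̄₂ = 49 - 43 = 6

Standard error: SE = √(s₁²/n₁ + s₂²/n₂)
= √(8²/30 + 10²/35)
= √(2.133333 + 2.857143)
= 2.233937

For 95% confidence, z* = 1.96 (from standard normal table)
Margin of error: E = z* × SE = 1.96 × 2.233937 = 4.3785

Z-interval: (x̄₁ - x̄₂) ± E = 6 ± 4.3785 = (1.6215, 10.3785)

Rounded to 2 decimal places:

(1.62, 10.38)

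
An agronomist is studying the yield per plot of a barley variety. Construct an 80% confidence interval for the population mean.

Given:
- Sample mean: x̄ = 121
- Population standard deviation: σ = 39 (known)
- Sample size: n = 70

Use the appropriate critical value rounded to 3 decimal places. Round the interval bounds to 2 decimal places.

The population standard deviation σ is known, so use a z-interval (standard normal critical value).

For 80% confidence, z* = 1.282 (from standard normal table)

Standard error: SE = σ/√n = 39/√70 = 4.661392

Margin of error: E = z* × SE = 1.282 × 4.661392 = 5.9759

Z-interval: x̄ ± E = 121 ± 5.9759 = (115.0241, 126.9759)

Rounded to 2 decimal places:

(115.02, 126.98)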